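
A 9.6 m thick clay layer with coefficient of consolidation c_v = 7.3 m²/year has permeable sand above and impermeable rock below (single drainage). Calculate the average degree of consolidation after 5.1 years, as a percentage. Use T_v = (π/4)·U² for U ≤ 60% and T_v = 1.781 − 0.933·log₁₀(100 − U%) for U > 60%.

U ≈ 70.1 %

Drainage path length: H_d = H = 9.6 m (single drainage).
T_v = c_v·t/H_d² = 7.3×5.1/9.6² = 0.40397.
T_v = 0.40397 corresponds to the U > 60% branch:
U = 1 − 10^((1.781 − T_v)/0.933)/100 = 0.7008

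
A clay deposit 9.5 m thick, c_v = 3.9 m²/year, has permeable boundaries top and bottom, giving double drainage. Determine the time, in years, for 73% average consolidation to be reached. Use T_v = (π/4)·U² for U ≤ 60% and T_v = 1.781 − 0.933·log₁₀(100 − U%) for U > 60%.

Drainage path length: H_d = H/2 = 4.75 m (double drainage).
U > 60%: T_v = 1.781 − 0.933·log₁₀(100 − 73) = 0.44554.
t = T_v·H_d²/c_v = 0.44554×4.75²/3.9 = 2.578 years.

t ≈ 2.58 years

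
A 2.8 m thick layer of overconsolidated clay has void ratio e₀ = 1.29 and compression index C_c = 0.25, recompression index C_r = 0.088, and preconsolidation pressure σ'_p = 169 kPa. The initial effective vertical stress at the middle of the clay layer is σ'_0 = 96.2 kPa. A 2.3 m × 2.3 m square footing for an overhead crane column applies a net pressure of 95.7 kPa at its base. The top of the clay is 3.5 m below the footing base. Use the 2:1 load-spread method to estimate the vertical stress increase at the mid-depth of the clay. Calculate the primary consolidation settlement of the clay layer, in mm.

S_c ≈ 4.52 mm

Mid-depth of clay below the footing base: z = 3.5 + 2.8/2 = 4.9 m.
Stress increase at mid-clay by the 2:1 spreading method:
Δσ = qBL/((B+z)(L+z)) = 95.7×2.3×2.3/((2.3+4.9)(2.3+4.9)) = 9.7657 kPa
Final effective stress: σ'_f = 96.2 + 9.7657 = 105.97 kPa.
σ'_f = 105.97 ≤ σ'_p = 169 kPa, so the clay remains overconsolidated and only the recompression index applies:
S_c = C_r·H/(1+e₀)·log₁₀(σ'_f/σ'_0) = 0.088×2.8/2.29×log₁₀(105.97/96.2)
    = 0.1076 × 0.042008 = 0.00452 m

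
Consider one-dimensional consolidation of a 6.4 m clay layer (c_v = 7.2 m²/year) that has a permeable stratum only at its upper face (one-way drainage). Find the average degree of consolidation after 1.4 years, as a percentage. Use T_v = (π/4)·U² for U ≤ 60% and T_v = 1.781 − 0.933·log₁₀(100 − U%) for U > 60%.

U ≈ 56 %

Drainage path length: H_d = H = 6.4 m (single drainage).
T_v = c_v·t/H_d² = 7.2×1.4/6.4² = 0.24609.
T_v = 0.24609 corresponds to the U ≤ 60% branch:
U = √(4T_v/π) = 0.5598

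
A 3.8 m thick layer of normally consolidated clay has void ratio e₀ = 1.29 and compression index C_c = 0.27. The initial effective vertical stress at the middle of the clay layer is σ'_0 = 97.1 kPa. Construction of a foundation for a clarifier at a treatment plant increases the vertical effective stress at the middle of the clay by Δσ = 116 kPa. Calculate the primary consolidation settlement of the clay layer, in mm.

Final effective stress: σ'_f = σ'_0 + Δσ = 97.1 + 116 = 213.1 kPa.
Normally consolidated clay, so the full stress increment lies on the virgin compression line:
S_c = C_c·H/(1+e₀)·log₁₀(σ'_f/σ'_0) = 0.27×3.8/(1+1.29)×log₁₀(213.1/97.1)
    = 0.44803 × 0.34136 = 0.1529 m

S_c ≈ 153 mm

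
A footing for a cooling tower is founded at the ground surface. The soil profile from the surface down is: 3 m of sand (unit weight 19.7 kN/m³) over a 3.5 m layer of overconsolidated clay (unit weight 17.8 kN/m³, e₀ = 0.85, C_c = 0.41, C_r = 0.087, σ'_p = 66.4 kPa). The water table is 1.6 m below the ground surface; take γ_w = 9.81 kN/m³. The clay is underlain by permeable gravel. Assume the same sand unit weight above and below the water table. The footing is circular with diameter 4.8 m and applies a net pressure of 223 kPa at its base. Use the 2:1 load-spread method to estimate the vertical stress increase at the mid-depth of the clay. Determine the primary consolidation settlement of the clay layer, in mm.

S_c ≈ 195 mm

Mid-depth of clay below the ground surface: z = 3 + 3.5/2 = 4.75 m.
Total vertical stress at mid-clay: σ_v = 19.7×3 + 17.8×1.75 = 90.25 kPa.
Pore pressure: u = 9.81×(4.75 − 1.6) = 30.902 kPa.
Initial effective stress: σ'_0 = σ_v − u = 90.25 − 30.902 = 59.348 kPa.
Stress increase at mid-clay by the 2:1 spreading method:
Δσ ≈ qD²/(D+z)² = 223×4.8²/(4.8+4.75)² = 56.335 kPa
Final effective stress: σ'_f = 59.348 + 56.335 = 115.68 kPa.
σ'_f = 115.68 > σ'_p = 66.4 kPa, so the stress path crosses the preconsolidation pressure — recompression up to σ'_p, then virgin compression beyond:
S_c = H/(1+e₀)·[C_r·log₁₀(σ'_p/σ'_0) + C_c·log₁₀(σ'_f/σ'_p)]
    = 3.5/1.85 × [0.087×log₁₀(66.4/59.348) + 0.41×log₁₀(115.68/66.4)]
    = 1.8919 × [0.0042423 + 0.098847] = 0.195 m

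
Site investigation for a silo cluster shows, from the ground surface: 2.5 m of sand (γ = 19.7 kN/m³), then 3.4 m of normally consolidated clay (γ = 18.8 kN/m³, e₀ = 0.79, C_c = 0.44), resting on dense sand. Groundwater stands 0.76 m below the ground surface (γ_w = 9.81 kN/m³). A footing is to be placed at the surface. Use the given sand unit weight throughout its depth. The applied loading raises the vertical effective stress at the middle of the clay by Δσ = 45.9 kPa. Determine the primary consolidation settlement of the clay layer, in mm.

S_c ≈ 246 mm

Mid-depth of clay below the ground surface: z = 2.5 + 3.4/2 = 4.2 m.
Total vertical stress at mid-clay: σ_v = 19.7×2.5 + 18.8×1.7 = 81.21 kPa.
Pore pressure: u = 9.81×(4.2 − 0.76) = 33.746 kPa.
Initial effective stress: σ'_0 = σ_v − u = 81.21 − 33.746 = 47.464 kPa.
Final effective stress: σ'_f = σ'_0 + Δσ = 47.464 + 45.9 = 93.364 kPa.
Normally consolidated clay, so the full stress increment lies on the virgin compression line:
S_c = C_c·H/(1+e₀)·log₁₀(σ'_f/σ'_0) = 0.44×3.4/(1+0.79)×log₁₀(93.364/47.464)
    = 0.83575 × 0.29382 = 0.2456 m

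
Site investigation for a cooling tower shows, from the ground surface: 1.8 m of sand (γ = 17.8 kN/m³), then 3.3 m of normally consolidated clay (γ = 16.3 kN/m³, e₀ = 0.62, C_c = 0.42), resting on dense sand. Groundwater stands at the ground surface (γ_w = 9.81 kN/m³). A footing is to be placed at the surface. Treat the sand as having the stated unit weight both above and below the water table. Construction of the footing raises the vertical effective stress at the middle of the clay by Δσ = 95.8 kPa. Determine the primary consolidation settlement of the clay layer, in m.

Mid-depth of clay below the ground surface: z = 1.8 + 3.3/2 = 3.45 m.
Total vertical stress at mid-clay: σ_v = 17.8×1.8 + 16.3×1.65 = 58.935 kPa.
Pore pressure: u = 9.81×(3.45 − 0) = 33.845 kPa.
Initial effective stress: σ'_0 = σ_v − u = 58.935 − 33.845 = 25.09 kPa.
Final effective stress: σ'_f = σ'_0 + Δσ = 25.09 + 95.8 = 120.89 kPa.
Normally consolidated clay, so the full stress increment lies on the virgin compression line:
S_c = C_c·H/(1+e₀)·log₁₀(σ'_f/σ'_0) = 0.42×3.3/(1+0.62)×log₁₀(120.89/25.09)
    = 0.85556 × 0.68289 = 0.5843 m

S_c ≈ 0.584 m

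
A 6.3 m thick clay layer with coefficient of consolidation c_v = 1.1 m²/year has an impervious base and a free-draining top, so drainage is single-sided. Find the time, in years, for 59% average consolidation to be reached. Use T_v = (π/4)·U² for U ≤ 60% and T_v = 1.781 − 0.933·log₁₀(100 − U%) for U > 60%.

Drainage path length: H_d = H = 6.3 m (single drainage).
U ≤ 60%: T_v = (π/4)·U² = (π/4)×0.59² = 0.2734.
t = T_v·H_d²/c_v = 0.2734×6.3²/1.1 = 9.865 years.

t ≈ 9.86 years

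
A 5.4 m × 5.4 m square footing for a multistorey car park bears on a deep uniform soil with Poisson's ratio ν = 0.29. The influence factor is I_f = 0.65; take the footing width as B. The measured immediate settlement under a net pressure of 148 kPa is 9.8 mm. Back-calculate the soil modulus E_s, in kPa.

S_e = q·B·(1−ν²)/E_s · I_f  ⇒  E_s = q·B·(1−ν²)·I_f / S_e.
E_s = 148 × 5.4 × 0.9159 × 0.65 / 0.0098 = 48550 kPa

E_s ≈ 48600 kPa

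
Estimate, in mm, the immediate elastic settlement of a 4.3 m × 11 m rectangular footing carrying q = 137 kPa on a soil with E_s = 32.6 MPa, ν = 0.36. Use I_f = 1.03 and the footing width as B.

Immediate (elastic) settlement: S_e = q·B·(1−ν²)/E_s · I_f.
E_s = 32.6 MPa = 32600 kPa.
S_e = 137 × 4.3 × (1 − 0.36²) / 32600 × 1.03
    = 137 × 4.3 × 0.8704 / 32600 × 1.03
    = 0.0162 m = 16.2 mm

S_e ≈ 16.2 mm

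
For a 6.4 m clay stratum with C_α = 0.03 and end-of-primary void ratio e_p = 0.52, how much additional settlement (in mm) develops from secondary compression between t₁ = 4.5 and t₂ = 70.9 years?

S_s ≈ 151 mm

Secondary compression: S_s = C_α·H/(1+e_p)·log₁₀(t₂/t₁)
S_s = 0.03×6.4/(1+0.52)×log₁₀(70.9/4.5)
    = 0.1263 × 1.197 = 0.1513 m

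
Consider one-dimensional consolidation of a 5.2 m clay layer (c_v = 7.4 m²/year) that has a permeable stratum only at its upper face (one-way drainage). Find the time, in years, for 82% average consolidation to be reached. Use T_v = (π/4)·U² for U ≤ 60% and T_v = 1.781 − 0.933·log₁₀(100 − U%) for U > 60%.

Drainage path length: H_d = H = 5.2 m (single drainage).
U > 60%: T_v = 1.781 − 0.933·log₁₀(100 − 82) = 0.60983.
t = T_v·H_d²/c_v = 0.60983×5.2²/7.4 = 2.228 years.

t ≈ 2.23 years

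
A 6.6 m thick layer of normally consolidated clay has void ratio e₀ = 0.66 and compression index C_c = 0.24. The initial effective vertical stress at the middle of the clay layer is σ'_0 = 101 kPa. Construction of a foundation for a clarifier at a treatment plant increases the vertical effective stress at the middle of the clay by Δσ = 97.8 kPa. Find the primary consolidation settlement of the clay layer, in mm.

S_c ≈ 281 mm

Final effective stress: σ'_f = σ'_0 + Δσ = 101 + 97.8 = 198.8 kPa.
Normally consolidated clay, so the full stress increment lies on the virgin compression line:
S_c = C_c·H/(1+e₀)·log₁₀(σ'_f/σ'_0) = 0.24×6.6/(1+0.66)×log₁₀(198.8/101)
    = 0.95422 × 0.2941 = 0.2806 m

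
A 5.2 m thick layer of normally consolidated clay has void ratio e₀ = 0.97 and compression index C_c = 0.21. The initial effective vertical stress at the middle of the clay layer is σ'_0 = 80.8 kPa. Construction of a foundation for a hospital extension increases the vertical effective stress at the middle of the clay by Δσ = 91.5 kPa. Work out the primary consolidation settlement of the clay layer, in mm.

S_c ≈ 182 mm

Final effective stress: σ'_f = σ'_0 + Δσ = 80.8 + 91.5 = 172.3 kPa.
Normally consolidated clay, so the full stress increment lies on the virgin compression line:
S_c = C_c·H/(1+e₀)·log₁₀(σ'_f/σ'_0) = 0.21×5.2/(1+0.97)×log₁₀(172.3/80.8)
    = 0.55431 × 0.32887 = 0.1823 m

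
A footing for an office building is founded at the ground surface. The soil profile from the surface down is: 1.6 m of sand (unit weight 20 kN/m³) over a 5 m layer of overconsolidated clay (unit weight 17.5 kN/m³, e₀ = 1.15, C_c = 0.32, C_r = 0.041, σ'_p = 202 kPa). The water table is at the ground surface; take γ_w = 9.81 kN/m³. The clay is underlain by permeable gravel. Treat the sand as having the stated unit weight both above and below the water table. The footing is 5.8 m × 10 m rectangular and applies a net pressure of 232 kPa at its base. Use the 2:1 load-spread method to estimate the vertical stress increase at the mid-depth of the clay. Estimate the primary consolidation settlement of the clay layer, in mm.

S_c ≈ 54.3 mm

Mid-depth of clay below the ground surface: z = 1.6 + 5/2 = 4.1 m.
Total vertical stress at mid-clay: σ_v = 20×1.6 + 17.5×2.5 = 75.75 kPa.
Pore pressure: u = 9.81×(4.1 − 0) = 40.221 kPa.
Initial effective stress: σ'_0 = σ_v − u = 75.75 − 40.221 = 35.529 kPa.
Stress increase at mid-clay by the 2:1 spreading method:
Δσ = qBL/((B+z)(L+z)) = 232×5.8×10/((5.8+4.1)(10+4.1)) = 96.397 kPa
Final effective stress: σ'_f = 35.529 + 96.397 = 131.93 kPa.
σ'_f = 131.93 ≤ σ'_p = 202 kPa, so the clay remains overconsolidated and only the recompression index applies:
S_c = C_r·H/(1+e₀)·log₁₀(σ'_f/σ'_0) = 0.041×5/2.15×log₁₀(131.93/35.529)
    = 0.09535 × 0.56976 = 0.05433 m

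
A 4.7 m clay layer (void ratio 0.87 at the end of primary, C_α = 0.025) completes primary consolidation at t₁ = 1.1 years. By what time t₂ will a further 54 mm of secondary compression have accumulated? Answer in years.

S_s = C_α·H/(1+e_p)·log₁₀(t₂/t₁) ⇒ log₁₀(t₂/t₁) = S_s·(1+e_p)/(C_α·H).
log₁₀(t₂/t₁) = 0.054 × (1+0.87) / (0.025×4.7) = 0.8594
t₂ = t₁ × 10^0.8594 = 1.1 × 7.234 = 7.958 years

t₂ ≈ 7.96 years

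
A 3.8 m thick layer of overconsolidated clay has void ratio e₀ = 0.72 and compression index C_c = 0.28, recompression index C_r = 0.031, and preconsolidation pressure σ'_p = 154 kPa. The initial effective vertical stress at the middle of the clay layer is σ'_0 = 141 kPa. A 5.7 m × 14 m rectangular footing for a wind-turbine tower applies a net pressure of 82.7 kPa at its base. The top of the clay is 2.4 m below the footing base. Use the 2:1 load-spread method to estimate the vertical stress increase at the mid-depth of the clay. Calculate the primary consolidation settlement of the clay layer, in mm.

S_c ≈ 40.1 mm

Mid-depth of clay below the footing base: z = 2.4 + 3.8/2 = 4.3 m.
Stress increase at mid-clay by the 2:1 spreading method:
Δσ = qBL/((B+z)(L+z)) = 82.7×5.7×14/((5.7+4.3)(14+4.3)) = 36.063 kPa
Final effective stress: σ'_f = 141 + 36.063 = 177.06 kPa.
σ'_f = 177.06 > σ'_p = 154 kPa, so the stress path crosses the preconsolidation pressure — recompression up to σ'_p, then virgin compression beyond:
S_c = H/(1+e₀)·[C_r·log₁₀(σ'_p/σ'_0) + C_c·log₁₀(σ'_f/σ'_p)]
    = 3.8/1.72 × [0.031×log₁₀(154/141) + 0.28×log₁₀(177.06/154)]
    = 2.2093 × [0.0011873 + 0.016968] = 0.04011 m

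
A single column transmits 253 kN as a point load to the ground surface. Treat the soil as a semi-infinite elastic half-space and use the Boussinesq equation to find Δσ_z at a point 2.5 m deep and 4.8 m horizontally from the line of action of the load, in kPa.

Δσ_z ≈ 0.407 kPa

Boussinesq vertical stress below a point load on an elastic half-space:
Δσ_z = 3P/(2πz²) · [1 + (r/z)²]^(−5/2)
r/z = 4.8/2.5 = 1.92; [1+(r/z)²]^(−5/2) = 0.021033.
Δσ_z = 3×253/(2π×2.5²) × 0.021033 = 19.328 × 0.021033 = 0.4065 kPa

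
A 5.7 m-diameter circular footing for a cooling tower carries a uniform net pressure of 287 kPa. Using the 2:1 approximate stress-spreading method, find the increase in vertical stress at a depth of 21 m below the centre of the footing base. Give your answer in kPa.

Δσ_z ≈ 13.1 kPa

By the 2:1 method the load spreads at 1 horizontal : 2 vertical, so at depth z the loaded area has grown by z in each plan dimension:
Δσ ≈ qD²/(D+z)² = 287×5.7²/(5.7+21)² = 13.08 kPa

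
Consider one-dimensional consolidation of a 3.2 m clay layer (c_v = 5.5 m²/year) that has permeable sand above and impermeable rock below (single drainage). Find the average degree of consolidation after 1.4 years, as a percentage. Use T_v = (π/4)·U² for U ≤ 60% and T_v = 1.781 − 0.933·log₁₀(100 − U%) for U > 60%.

Drainage path length: H_d = H = 3.2 m (single drainage).
T_v = c_v·t/H_d² = 5.5×1.4/3.2² = 0.75195.
T_v = 0.75195 corresponds to the U > 60% branch:
U = 1 − 10^((1.781 − T_v)/0.933)/100 = 0.8733

U ≈ 87.3 %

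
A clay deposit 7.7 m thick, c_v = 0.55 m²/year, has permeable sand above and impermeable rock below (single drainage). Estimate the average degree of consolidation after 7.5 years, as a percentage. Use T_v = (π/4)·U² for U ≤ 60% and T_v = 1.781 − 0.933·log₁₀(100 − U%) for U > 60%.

Drainage path length: H_d = H = 7.7 m (single drainage).
T_v = c_v·t/H_d² = 0.55×7.5/7.7² = 0.069573.
T_v = 0.069573 corresponds to the U ≤ 60% branch:
U = √(4T_v/π) = 0.2976

U ≈ 29.8 %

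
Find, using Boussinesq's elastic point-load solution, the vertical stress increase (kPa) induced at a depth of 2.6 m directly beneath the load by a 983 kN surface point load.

Boussinesq vertical stress below a point load on an elastic half-space:
Δσ_z = 3P/(2πz²) · [1 + (r/z)²]^(−5/2)
r/z = 0/2.6 = 0; [1+(r/z)²]^(−5/2) = 1.
Δσ_z = 3×983/(2π×2.6²) × 1 = 69.43 × 1 = 69.43 kPa

Δσ_z ≈ 69.4 kPa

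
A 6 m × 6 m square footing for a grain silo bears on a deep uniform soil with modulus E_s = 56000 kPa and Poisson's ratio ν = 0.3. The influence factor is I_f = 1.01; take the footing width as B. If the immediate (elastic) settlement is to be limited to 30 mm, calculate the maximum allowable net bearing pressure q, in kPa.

q ≈ 305 kPa

S_e = q·B·(1−ν²)/E_s · I_f  ⇒  q = S_e·E_s / (B·(1−ν²)·I_f).
q = 0.03 × 56000 / (6 × 0.91 × 1.01) = 304.6 kPa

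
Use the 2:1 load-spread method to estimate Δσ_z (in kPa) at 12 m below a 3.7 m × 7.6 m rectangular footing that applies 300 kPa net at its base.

By the 2:1 method the load spreads at 1 horizontal : 2 vertical, so at depth z the loaded area has grown by z in each plan dimension:
Δσ = qBL/((B+z)(L+z)) = 300×3.7×7.6/((3.7+12)(7.6+12)) = 27.415 kPa

Δσ_z ≈ 27.4 kPa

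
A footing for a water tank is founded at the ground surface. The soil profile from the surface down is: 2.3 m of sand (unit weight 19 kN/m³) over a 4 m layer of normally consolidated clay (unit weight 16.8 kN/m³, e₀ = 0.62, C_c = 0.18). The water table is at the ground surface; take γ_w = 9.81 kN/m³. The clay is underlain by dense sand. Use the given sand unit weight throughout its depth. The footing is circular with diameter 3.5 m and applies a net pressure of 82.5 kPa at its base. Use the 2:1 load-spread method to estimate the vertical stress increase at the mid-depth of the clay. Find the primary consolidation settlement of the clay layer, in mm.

Mid-depth of clay below the ground surface: z = 2.3 + 4/2 = 4.3 m.
Total vertical stress at mid-clay: σ_v = 19×2.3 + 16.8×2 = 77.3 kPa.
Pore pressure: u = 9.81×(4.3 − 0) = 42.183 kPa.
Initial effective stress: σ'_0 = σ_v − u = 77.3 − 42.183 = 35.117 kPa.
Stress increase at mid-clay by the 2:1 spreading method:
Δσ ≈ qD²/(D+z)² = 82.5×3.5²/(3.5+4.3)² = 16.611 kPa
Final effective stress: σ'_f = σ'_0 + Δσ = 35.117 + 16.611 = 51.728 kPa.
Normally consolidated clay, so the full stress increment lies on the virgin compression line:
S_c = C_c·H/(1+e₀)·log₁₀(σ'_f/σ'_0) = 0.18×4/(1+0.62)×log₁₀(51.728/35.117)
    = 0.44444 × 0.16821 = 0.07476 m

S_c ≈ 74.8 mm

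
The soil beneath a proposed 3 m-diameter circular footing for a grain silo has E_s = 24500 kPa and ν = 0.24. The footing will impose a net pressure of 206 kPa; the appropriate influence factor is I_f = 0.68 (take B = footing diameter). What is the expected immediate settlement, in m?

Immediate (elastic) settlement: S_e = q·B·(1−ν²)/E_s · I_f.
S_e = 206 × 3 × (1 − 0.24²) / 24500 × 0.68
    = 206 × 3 × 0.9424 / 24500 × 0.68
    = 0.01616 m

S_e ≈ 0.0162 m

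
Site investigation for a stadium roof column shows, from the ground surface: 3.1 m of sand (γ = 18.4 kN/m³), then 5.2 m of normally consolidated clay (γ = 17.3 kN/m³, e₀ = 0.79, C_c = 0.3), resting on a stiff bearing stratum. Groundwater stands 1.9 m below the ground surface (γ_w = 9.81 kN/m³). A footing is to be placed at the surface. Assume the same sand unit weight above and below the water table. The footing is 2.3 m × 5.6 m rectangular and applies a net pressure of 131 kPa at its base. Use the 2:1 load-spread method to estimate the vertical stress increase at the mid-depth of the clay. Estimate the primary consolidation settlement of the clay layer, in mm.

Mid-depth of clay below the ground surface: z = 3.1 + 5.2/2 = 5.7 m.
Total vertical stress at mid-clay: σ_v = 18.4×3.1 + 17.3×2.6 = 102.02 kPa.
Pore pressure: u = 9.81×(5.7 − 1.9) = 37.278 kPa.
Initial effective stress: σ'_0 = σ_v − u = 102.02 − 37.278 = 64.742 kPa.
Stress increase at mid-clay by the 2:1 spreading method:
Δσ = qBL/((B+z)(L+z)) = 131×2.3×5.6/((2.3+5.7)(5.6+5.7)) = 18.665 kPa
Final effective stress: σ'_f = σ'_0 + Δσ = 64.742 + 18.665 = 83.407 kPa.
Normally consolidated clay, so the full stress increment lies on the virgin compression line:
S_c = C_c·H/(1+e₀)·log₁₀(σ'_f/σ'_0) = 0.3×5.2/(1+0.79)×log₁₀(83.407/64.742)
    = 0.87151 × 0.11002 = 0.09588 m

S_c ≈ 95.9 mm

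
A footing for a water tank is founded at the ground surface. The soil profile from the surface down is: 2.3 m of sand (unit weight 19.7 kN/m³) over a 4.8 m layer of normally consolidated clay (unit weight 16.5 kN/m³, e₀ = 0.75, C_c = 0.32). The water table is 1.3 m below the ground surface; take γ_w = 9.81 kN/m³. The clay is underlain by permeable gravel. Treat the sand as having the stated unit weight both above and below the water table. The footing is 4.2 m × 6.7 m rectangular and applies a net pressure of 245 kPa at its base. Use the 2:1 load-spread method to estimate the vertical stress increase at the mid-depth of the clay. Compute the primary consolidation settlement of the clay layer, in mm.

Mid-depth of clay below the ground surface: z = 2.3 + 4.8/2 = 4.7 m.
Total vertical stress at mid-clay: σ_v = 19.7×2.3 + 16.5×2.4 = 84.91 kPa.
Pore pressure: u = 9.81×(4.7 − 1.3) = 33.354 kPa.
Initial effective stress: σ'_0 = σ_v − u = 84.91 − 33.354 = 51.556 kPa.
Stress increase at mid-clay by the 2:1 spreading method:
Δσ = qBL/((B+z)(L+z)) = 245×4.2×6.7/((4.2+4.7)(6.7+4.7)) = 67.951 kPa
Final effective stress: σ'_f = σ'_0 + Δσ = 51.556 + 67.951 = 119.51 kPa.
Normally consolidated clay, so the full stress increment lies on the virgin compression line:
S_c = C_c·H/(1+e₀)·log₁₀(σ'_f/σ'_0) = 0.32×4.8/(1+0.75)×log₁₀(119.51/51.556)
    = 0.87771 × 0.36513 = 0.3205 m

S_c ≈ 320 mm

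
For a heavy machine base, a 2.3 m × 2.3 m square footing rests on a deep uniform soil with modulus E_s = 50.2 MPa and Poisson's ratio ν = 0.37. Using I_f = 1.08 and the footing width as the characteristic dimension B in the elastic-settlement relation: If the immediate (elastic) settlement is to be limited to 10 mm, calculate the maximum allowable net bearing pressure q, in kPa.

q ≈ 234 kPa

E_s = 50.2 MPa = 50200 kPa.
S_e = q·B·(1−ν²)/E_s · I_f  ⇒  q = S_e·E_s / (B·(1−ν²)·I_f).
q = 0.01 × 50200 / (2.3 × 0.8631 × 1.08) = 234.1 kPa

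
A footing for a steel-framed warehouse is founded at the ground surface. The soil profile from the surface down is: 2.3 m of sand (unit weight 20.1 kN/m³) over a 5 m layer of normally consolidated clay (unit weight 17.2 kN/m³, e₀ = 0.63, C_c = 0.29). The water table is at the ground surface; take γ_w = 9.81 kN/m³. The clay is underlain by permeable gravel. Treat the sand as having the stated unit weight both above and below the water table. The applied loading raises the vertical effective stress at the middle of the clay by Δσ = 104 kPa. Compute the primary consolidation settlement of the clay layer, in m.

Mid-depth of clay below the ground surface: z = 2.3 + 5/2 = 4.8 m.
Total vertical stress at mid-clay: σ_v = 20.1×2.3 + 17.2×2.5 = 89.23 kPa.
Pore pressure: u = 9.81×(4.8 − 0) = 47.088 kPa.
Initial effective stress: σ'_0 = σ_v − u = 89.23 − 47.088 = 42.142 kPa.
Final effective stress: σ'_f = σ'_0 + Δσ = 42.142 + 104 = 146.14 kPa.
Normally consolidated clay, so the full stress increment lies on the virgin compression line:
S_c = C_c·H/(1+e₀)·log₁₀(σ'_f/σ'_0) = 0.29×5/(1+0.63)×log₁₀(146.14/42.142)
    = 0.88957 × 0.54005 = 0.4804 m

S_c ≈ 0.48 m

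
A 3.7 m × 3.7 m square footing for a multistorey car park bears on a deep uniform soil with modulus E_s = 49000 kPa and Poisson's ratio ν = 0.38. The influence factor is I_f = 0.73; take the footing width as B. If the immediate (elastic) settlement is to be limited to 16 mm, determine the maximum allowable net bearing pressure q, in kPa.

q ≈ 339 kPa

S_e = q·B·(1−ν²)/E_s · I_f  ⇒  q = S_e·E_s / (B·(1−ν²)·I_f).
q = 0.016 × 49000 / (3.7 × 0.8556 × 0.73) = 339.3 kPa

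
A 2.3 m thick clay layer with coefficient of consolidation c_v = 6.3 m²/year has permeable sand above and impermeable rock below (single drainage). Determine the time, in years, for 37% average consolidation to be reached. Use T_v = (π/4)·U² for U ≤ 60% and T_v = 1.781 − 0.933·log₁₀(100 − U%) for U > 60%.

t ≈ 0.0903 years

Drainage path length: H_d = H = 2.3 m (single drainage).
U ≤ 60%: T_v = (π/4)·U² = (π/4)×0.37² = 0.10752.
t = T_v·H_d²/c_v = 0.10752×2.3²/6.3 = 0.09028 years.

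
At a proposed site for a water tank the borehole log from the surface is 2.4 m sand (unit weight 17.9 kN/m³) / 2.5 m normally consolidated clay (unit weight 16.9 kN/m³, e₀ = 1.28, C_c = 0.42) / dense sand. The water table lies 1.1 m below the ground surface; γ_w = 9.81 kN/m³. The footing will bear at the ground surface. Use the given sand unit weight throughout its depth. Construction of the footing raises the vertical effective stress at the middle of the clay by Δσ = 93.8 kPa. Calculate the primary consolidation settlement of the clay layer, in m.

Mid-depth of clay below the ground surface: z = 2.4 + 2.5/2 = 3.65 m.
Total vertical stress at mid-clay: σ_v = 17.9×2.4 + 16.9×1.25 = 64.085 kPa.
Pore pressure: u = 9.81×(3.65 − 1.1) = 25.015 kPa.
Initial effective stress: σ'_0 = σ_v − u = 64.085 − 25.015 = 39.07 kPa.
Final effective stress: σ'_f = σ'_0 + Δσ = 39.07 + 93.8 = 132.87 kPa.
Normally consolidated clay, so the full stress increment lies on the virgin compression line:
S_c = C_c·H/(1+e₀)·log₁₀(σ'_f/σ'_0) = 0.42×2.5/(1+1.28)×log₁₀(132.87/39.07)
    = 0.46053 × 0.53158 = 0.2448 m

S_c ≈ 0.245 m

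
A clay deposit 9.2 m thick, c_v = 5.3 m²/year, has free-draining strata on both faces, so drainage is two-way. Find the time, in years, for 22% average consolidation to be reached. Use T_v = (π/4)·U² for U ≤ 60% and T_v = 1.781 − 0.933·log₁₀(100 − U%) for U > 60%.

t ≈ 0.152 years

Drainage path length: H_d = H/2 = 4.6 m (double drainage).
U ≤ 60%: T_v = (π/4)·U² = (π/4)×0.22² = 0.038013.
t = T_v·H_d²/c_v = 0.038013×4.6²/5.3 = 0.1518 years.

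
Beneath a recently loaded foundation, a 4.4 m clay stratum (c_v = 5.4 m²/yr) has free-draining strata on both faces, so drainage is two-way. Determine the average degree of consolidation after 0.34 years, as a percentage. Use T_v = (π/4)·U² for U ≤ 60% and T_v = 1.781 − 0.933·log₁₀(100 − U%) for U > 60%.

Drainage path length: H_d = H/2 = 2.2 m (double drainage).
T_v = c_v·t/H_d² = 5.4×0.34/2.2² = 0.37934.
T_v = 0.37934 corresponds to the U > 60% branch:
U = 1 − 10^((1.781 − T_v)/0.933)/100 = 0.6821

U ≈ 68.2 %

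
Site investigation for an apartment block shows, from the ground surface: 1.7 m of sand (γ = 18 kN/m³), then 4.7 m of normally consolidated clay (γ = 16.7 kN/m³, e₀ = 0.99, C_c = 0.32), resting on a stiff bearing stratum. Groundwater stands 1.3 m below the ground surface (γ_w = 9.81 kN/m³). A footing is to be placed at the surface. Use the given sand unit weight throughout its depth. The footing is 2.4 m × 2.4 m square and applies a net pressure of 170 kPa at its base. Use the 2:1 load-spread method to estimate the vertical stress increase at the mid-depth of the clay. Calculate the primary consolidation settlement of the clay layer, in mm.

S_c ≈ 144 mm

Mid-depth of clay below the ground surface: z = 1.7 + 4.7/2 = 4.05 m.
Total vertical stress at mid-clay: σ_v = 18×1.7 + 16.7×2.35 = 69.845 kPa.
Pore pressure: u = 9.81×(4.05 − 1.3) = 26.978 kPa.
Initial effective stress: σ'_0 = σ_v − u = 69.845 − 26.978 = 42.867 kPa.
Stress increase at mid-clay by the 2:1 spreading method:
Δσ = qBL/((B+z)(L+z)) = 170×2.4×2.4/((2.4+4.05)(2.4+4.05)) = 23.537 kPa
Final effective stress: σ'_f = σ'_0 + Δσ = 42.867 + 23.537 = 66.404 kPa.
Normally consolidated clay, so the full stress increment lies on the virgin compression line:
S_c = C_c·H/(1+e₀)·log₁₀(σ'_f/σ'_0) = 0.32×4.7/(1+0.99)×log₁₀(66.404/42.867)
    = 0.75578 × 0.19007 = 0.1437 m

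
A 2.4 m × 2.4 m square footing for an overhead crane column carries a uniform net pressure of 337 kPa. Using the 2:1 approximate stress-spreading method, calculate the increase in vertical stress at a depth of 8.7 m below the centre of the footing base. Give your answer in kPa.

By the 2:1 method the load spreads at 1 horizontal : 2 vertical, so at depth z the loaded area has grown by z in each plan dimension:
Δσ = qBL/((B+z)(L+z)) = 337×2.4×2.4/((2.4+8.7)(2.4+8.7)) = 15.755 kPa

Δσ_z ≈ 15.8 kPa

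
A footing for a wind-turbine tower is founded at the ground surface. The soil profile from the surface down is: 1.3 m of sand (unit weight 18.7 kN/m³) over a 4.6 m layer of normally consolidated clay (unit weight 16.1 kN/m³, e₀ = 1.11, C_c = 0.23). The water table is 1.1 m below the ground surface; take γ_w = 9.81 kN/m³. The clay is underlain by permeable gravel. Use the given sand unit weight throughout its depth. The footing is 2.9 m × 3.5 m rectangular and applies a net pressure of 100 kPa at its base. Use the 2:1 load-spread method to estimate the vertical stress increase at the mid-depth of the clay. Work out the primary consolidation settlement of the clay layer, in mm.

Mid-depth of clay below the ground surface: z = 1.3 + 4.6/2 = 3.6 m.
Total vertical stress at mid-clay: σ_v = 18.7×1.3 + 16.1×2.3 = 61.34 kPa.
Pore pressure: u = 9.81×(3.6 − 1.1) = 24.525 kPa.
Initial effective stress: σ'_0 = σ_v − u = 61.34 − 24.525 = 36.815 kPa.
Stress increase at mid-clay by the 2:1 spreading method:
Δσ = qBL/((B+z)(L+z)) = 100×2.9×3.5/((2.9+3.6)(3.5+3.6)) = 21.993 kPa
Final effective stress: σ'_f = σ'_0 + Δσ = 36.815 + 21.993 = 58.808 kPa.
Normally consolidated clay, so the full stress increment lies on the virgin compression line:
S_c = C_c·H/(1+e₀)·log₁₀(σ'_f/σ'_0) = 0.23×4.6/(1+1.11)×log₁₀(58.808/36.815)
    = 0.50142 × 0.20341 = 0.102 m

S_c ≈ 102 mm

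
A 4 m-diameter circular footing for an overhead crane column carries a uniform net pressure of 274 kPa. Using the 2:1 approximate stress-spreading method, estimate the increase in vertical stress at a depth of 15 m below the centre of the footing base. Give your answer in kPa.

By the 2:1 method the load spreads at 1 horizontal : 2 vertical, so at depth z the loaded area has grown by z in each plan dimension:
Δσ ≈ qD²/(D+z)² = 274×4²/(4+15)² = 12.144 kPa

Δσ_z ≈ 12.1 kPa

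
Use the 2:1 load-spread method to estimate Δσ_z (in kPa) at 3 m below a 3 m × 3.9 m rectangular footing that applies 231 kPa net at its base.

Δσ_z ≈ 65.3 kPa

By the 2:1 method the load spreads at 1 horizontal : 2 vertical, so at depth z the loaded area has grown by z in each plan dimension:
Δσ = qBL/((B+z)(L+z)) = 231×3×3.9/((3+3)(3.9+3)) = 65.283 kPa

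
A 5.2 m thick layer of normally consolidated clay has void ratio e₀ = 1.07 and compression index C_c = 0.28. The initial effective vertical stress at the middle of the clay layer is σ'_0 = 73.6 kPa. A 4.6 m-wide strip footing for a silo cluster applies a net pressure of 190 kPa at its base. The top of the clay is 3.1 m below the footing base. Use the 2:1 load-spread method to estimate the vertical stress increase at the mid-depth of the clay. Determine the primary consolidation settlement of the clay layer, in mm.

Mid-depth of clay below the footing base: z = 3.1 + 5.2/2 = 5.7 m.
Stress increase at mid-clay by the 2:1 spreading method:
Δσ = qB/(B+z) = 190×4.6/(4.6+5.7) = 84.854 kPa
Final effective stress: σ'_f = σ'_0 + Δσ = 73.6 + 84.854 = 158.45 kPa.
Normally consolidated clay, so the full stress increment lies on the virgin compression line:
S_c = C_c·H/(1+e₀)·log₁₀(σ'_f/σ'_0) = 0.28×5.2/(1+1.07)×log₁₀(158.45/73.6)
    = 0.70338 × 0.33301 = 0.2342 m

S_c ≈ 234 mm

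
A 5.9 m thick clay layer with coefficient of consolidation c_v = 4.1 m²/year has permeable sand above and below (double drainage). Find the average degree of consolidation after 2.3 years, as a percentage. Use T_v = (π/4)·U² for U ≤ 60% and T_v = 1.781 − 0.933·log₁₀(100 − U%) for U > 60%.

U ≈ 94.4 %

Drainage path length: H_d = H/2 = 2.95 m (double drainage).
T_v = c_v·t/H_d² = 4.1×2.3/2.95² = 1.0836.
T_v = 1.0836 corresponds to the U > 60% branch:
U = 1 − 10^((1.781 − T_v)/0.933)/100 = 0.9441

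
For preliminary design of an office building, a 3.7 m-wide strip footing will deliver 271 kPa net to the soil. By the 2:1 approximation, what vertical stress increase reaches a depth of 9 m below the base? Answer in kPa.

By the 2:1 method the load spreads at 1 horizontal : 2 vertical, so at depth z the loaded area has grown by z in each plan dimension:
Δσ = qB/(B+z) = 271×3.7/(3.7+9) = 78.953 kPa

Δσ_z ≈ 79 kPa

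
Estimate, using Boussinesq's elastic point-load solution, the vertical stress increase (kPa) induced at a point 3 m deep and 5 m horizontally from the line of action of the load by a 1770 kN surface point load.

Boussinesq vertical stress below a point load on an elastic half-space:
Δσ_z = 3P/(2πz²) · [1 + (r/z)²]^(−5/2)
r/z = 5/3 = 1.6667; [1+(r/z)²]^(−5/2) = 0.03605.
Δσ_z = 3×1770/(2π×3²) × 0.03605 = 93.901 × 0.03605 = 3.385 kPa

Δσ_z ≈ 3.39 kPa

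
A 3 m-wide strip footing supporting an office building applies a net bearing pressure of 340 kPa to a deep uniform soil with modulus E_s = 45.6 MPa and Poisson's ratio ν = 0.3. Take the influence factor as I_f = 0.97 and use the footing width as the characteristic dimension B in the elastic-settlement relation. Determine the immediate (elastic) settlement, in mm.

S_e ≈ 19.7 mm

Immediate (elastic) settlement: S_e = q·B·(1−ν²)/E_s · I_f.
E_s = 45.6 MPa = 45600 kPa.
S_e = 340 × 3 × (1 − 0.3²) / 45600 × 0.97
    = 340 × 3 × 0.91 / 45600 × 0.97
    = 0.01974 m = 19.74 mm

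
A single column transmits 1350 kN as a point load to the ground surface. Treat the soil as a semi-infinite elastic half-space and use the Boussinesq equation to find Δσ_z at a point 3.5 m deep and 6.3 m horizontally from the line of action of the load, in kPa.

Δσ_z ≈ 1.42 kPa

Boussinesq vertical stress below a point load on an elastic half-space:
Δσ_z = 3P/(2πz²) · [1 + (r/z)²]^(−5/2)
r/z = 6.3/3.5 = 1.8; [1+(r/z)²]^(−5/2) = 0.027014.
Δσ_z = 3×1350/(2π×3.5²) × 0.027014 = 52.619 × 0.027014 = 1.421 kPa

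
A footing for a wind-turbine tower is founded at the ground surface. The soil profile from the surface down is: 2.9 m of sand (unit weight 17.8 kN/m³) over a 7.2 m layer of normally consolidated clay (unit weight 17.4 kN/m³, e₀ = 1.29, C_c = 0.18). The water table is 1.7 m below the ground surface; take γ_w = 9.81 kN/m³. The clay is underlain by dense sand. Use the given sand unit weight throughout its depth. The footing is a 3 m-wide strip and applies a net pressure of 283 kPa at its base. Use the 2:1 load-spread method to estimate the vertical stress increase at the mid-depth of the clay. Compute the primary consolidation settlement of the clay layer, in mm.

S_c ≈ 208 mm

Mid-depth of clay below the ground surface: z = 2.9 + 7.2/2 = 6.5 m.
Total vertical stress at mid-clay: σ_v = 17.8×2.9 + 17.4×3.6 = 114.26 kPa.
Pore pressure: u = 9.81×(6.5 − 1.7) = 47.088 kPa.
Initial effective stress: σ'_0 = σ_v − u = 114.26 − 47.088 = 67.172 kPa.
Stress increase at mid-clay by the 2:1 spreading method:
Δσ = qB/(B+z) = 283×3/(3+6.5) = 89.368 kPa
Final effective stress: σ'_f = σ'_0 + Δσ = 67.172 + 89.368 = 156.54 kPa.
Normally consolidated clay, so the full stress increment lies on the virgin compression line:
S_c = C_c·H/(1+e₀)·log₁₀(σ'_f/σ'_0) = 0.18×7.2/(1+1.29)×log₁₀(156.54/67.172)
    = 0.56594 × 0.36744 = 0.2079 m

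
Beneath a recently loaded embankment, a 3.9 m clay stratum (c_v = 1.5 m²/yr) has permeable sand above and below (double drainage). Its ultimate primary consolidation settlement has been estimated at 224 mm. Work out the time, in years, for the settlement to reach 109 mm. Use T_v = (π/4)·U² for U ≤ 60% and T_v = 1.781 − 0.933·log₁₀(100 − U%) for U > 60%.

Drainage path length: H_d = H/2 = 1.95 m (double drainage).
U = S(t)/S_ult = 109/224 = 0.4866.
U ≤ 60%: T_v = (π/4)·U² = (π/4)×0.48661² = 0.18597.
t = T_v·H_d²/c_v = 0.18597×1.95²/1.5 = 0.4714 years.

t ≈ 0.471 years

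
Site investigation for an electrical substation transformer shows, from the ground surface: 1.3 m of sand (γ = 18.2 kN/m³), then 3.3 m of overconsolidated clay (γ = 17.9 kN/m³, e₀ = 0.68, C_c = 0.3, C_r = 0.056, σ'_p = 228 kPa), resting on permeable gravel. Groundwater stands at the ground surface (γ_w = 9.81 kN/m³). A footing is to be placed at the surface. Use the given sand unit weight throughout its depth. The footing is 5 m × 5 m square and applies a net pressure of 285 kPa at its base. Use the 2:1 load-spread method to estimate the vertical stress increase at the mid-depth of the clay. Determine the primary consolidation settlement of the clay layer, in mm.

S_c ≈ 82.7 mm

Mid-depth of clay below the ground surface: z = 1.3 + 3.3/2 = 2.95 m.
Total vertical stress at mid-clay: σ_v = 18.2×1.3 + 17.9×1.65 = 53.195 kPa.
Pore pressure: u = 9.81×(2.95 − 0) = 28.94 kPa.
Initial effective stress: σ'_0 = σ_v − u = 53.195 − 28.94 = 24.255 kPa.
Stress increase at mid-clay by the 2:1 spreading method:
Δσ = qBL/((B+z)(L+z)) = 285×5×5/((5+2.95)(5+2.95)) = 112.73 kPa
Final effective stress: σ'_f = 24.255 + 112.73 = 136.99 kPa.
σ'_f = 136.99 ≤ σ'_p = 228 kPa, so the clay remains overconsolidated and only the recompression index applies:
S_c = C_r·H/(1+e₀)·log₁₀(σ'_f/σ'_0) = 0.056×3.3/1.68×log₁₀(136.99/24.255)
    = 0.11 × 0.75189 = 0.08271 m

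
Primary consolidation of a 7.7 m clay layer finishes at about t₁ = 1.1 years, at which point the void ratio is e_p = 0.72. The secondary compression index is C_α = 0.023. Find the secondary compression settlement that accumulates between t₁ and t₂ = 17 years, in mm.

S_s ≈ 122 mm

Secondary compression: S_s = C_α·H/(1+e_p)·log₁₀(t₂/t₁)
S_s = 0.023×7.7/(1+0.72)×log₁₀(17/1.1)
    = 0.103 × 1.189 = 0.1224 m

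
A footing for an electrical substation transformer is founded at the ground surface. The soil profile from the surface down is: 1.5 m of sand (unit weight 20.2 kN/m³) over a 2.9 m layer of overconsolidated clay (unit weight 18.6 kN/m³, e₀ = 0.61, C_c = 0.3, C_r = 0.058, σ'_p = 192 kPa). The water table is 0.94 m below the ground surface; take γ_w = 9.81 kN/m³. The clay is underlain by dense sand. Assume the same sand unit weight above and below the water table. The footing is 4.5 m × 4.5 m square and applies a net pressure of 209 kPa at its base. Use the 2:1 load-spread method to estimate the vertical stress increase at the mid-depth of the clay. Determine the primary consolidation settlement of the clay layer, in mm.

Mid-depth of clay below the ground surface: z = 1.5 + 2.9/2 = 2.95 m.
Total vertical stress at mid-clay: σ_v = 20.2×1.5 + 18.6×1.45 = 57.27 kPa.
Pore pressure: u = 9.81×(2.95 − 0.94) = 19.718 kPa.
Initial effective stress: σ'_0 = σ_v − u = 57.27 − 19.718 = 37.552 kPa.
Stress increase at mid-clay by the 2:1 spreading method:
Δσ = qBL/((B+z)(L+z)) = 209×4.5×4.5/((4.5+2.95)(4.5+2.95)) = 76.253 kPa
Final effective stress: σ'_f = 37.552 + 76.253 = 113.81 kPa.
σ'_f = 113.81 ≤ σ'_p = 192 kPa, so the clay remains overconsolidated and only the recompression index applies:
S_c = C_r·H/(1+e₀)·log₁₀(σ'_f/σ'_0) = 0.058×2.9/1.61×log₁₀(113.81/37.552)
    = 0.10447 × 0.48155 = 0.05031 m

S_c ≈ 50.3 mm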